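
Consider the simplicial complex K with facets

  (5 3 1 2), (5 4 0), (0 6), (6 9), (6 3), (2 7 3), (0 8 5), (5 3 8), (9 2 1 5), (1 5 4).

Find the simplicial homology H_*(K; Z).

Take the total order 0 < 1 < 2 < 3 < 4 < 5 < 6 < 7 < 8 < 9 on the vertex set. Then K (dimension 3) consists of the simplices:

  0-simplices (10): [0], [1], [2], [3], [4], [5], [6], [7], [8], [9]
  1-simplices (21): [0,4], [0,5], [0,6], [0,8], [1,2], [1,3], [1,4], [1,5], [1,9], [2,3], [2,5], [2,7], [2,9], [3,5], [3,6], [3,7], [3,8], [4,5], [5,8], [5,9], [6,9]
  2-simplices (12): [0,4,5], [0,5,8], [1,2,3], [1,2,5], [1,2,9], [1,3,5], [1,4,5], [1,5,9], [2,3,5], [2,3,7], [2,5,9], [3,5,8]
  3-simplices (2): [1,2,3,5], [1,2,5,9]

so the chain groups are C_0 ≅ Z^10, C_1 ≅ Z^21, C_2 ≅ Z^12, C_3 ≅ Z^2.

∂_1: C_1 → C_0 is given by ∂[p,q] = [q] − [p]. For instance
  ∂[6,9] = [9] − [6].
This gives a 10×21 integer matrix of rank 9; reducing to Smith normal form yields diagonal entries (1,1,1,1,1,1,1,1,1).

∂_2: C_2 → C_1 sends each 2-simplex [p,q,r] to [q,r] − [p,r] + [p,q]. For instance
  ∂[3,5,8] = [5,8] − [3,8] + [3,5],
  ∂[2,3,7] = [3,7] − [2,7] + [2,3].
The resulting 21×12 matrix has rank 10, and its Smith normal form has invariant factors (1,1,1,1,1,1,1,1,1,1).

The boundary map ∂_3: C_3 → C_2 sends each 3-simplex σ to the alternating sum Σ_i (−1)^i (σ with its i-th vertex removed). For instance
  ∂[1,2,3,5] = [2,3,5] − [1,3,5] + [1,2,5] − [1,2,3],
  ∂[1,2,5,9] = [2,5,9] − [1,5,9] + [1,2,9] − [1,2,5].
The resulting 12×2 matrix has rank 2, and its Smith normal form has invariant factors (1,1).

Computing H_k = (kernel of ∂_k) / (image of ∂_{k+1}):

  H_0: rank C_0 − rank ∂_1 = 10 − 9 = 1, and the invariant factors of ∂_1 are all 1, so H_0 = Z.
  H_1: rank ker ∂_1 − rank ∂_2 = (21 − 9) − 10 = 2, and the invariant factors of ∂_2 are all 1, so H_1 = Z^2.
  H_2: rank ker ∂_2 − rank ∂_3 = (12 − 10) − 2 = 0, and the invariant factors of ∂_3 are all 1, so H_2 = 0.
  H_3: rank ker ∂_3 − rank ∂_4 = (2 − 2) − 0 = 0, and there is no ∂_4, so H_3 = 0.

H_0 = Z,  H_1 = Z^2,  H_2 = 0,  H_3 = 0.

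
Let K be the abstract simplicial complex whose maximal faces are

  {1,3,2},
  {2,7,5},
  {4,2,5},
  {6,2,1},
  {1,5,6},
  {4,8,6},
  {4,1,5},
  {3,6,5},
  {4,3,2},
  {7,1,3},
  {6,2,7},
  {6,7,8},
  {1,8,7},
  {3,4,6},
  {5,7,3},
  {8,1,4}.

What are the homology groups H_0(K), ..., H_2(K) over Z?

H_0 ≅ Z,  H_1 ≅ Z^2,  H_2 ≅ Z.

We work with the vertex ordering 1 < 2 < 3 < 4 < 5 < 6 < 7 < 8. The simplices of K, each written with vertices in increasing order, are:

  0-simplices (8): [1], [2], [3], [4], [5], [6], [7], [8]
  1-simplices (24): (24 of them)
  2-simplices (16): [1,2,3], [1,2,6], [1,3,7], [1,4,5], [1,4,8], [1,5,6], [1,7,8], [2,3,4], [2,4,5], [2,5,7], [2,6,7], [3,4,6], [3,5,6], [3,5,7], [4,6,8], [6,7,8]

Hence C_0 ≅ Z^8, C_1 ≅ Z^24, C_2 ≅ Z^16.

Boundary ∂_1: C_1 → C_0 sends each edge [p,q] (with p < q) to q − p.
The 8×24 boundary matrix has rank 7 and Smith normal form diag(1,1,1,1,1,1,1).

The boundary map ∂_2: C_2 → C_1 maps a triangle to the signed sum of its edges. For instance
  ∂[1,4,5] = [4,5] − [1,5] + [1,4],
  ∂[3,5,7] = [5,7] − [3,7] + [3,5].
As a 24×16 matrix over Z this has rank 15, with invariant factors (1,1,1,1,1,1,1,1,1,1,1,1,1,1,1).

Now H_k = ker ∂_k / im ∂_{k+1}, so:

  H_0: rank C_0 − rank ∂_1 = 8 − 7 = 1, and the invariant factors of ∂_1 are all 1, so H_0 ≅ Z.
  H_1: rank ker ∂_1 − rank ∂_2 = (24 − 7) − 15 = 2, and the invariant factors of ∂_2 are all 1, so H_1 ≅ Z^2.
  H_2: rank ker ∂_2 − rank ∂_3 = (16 − 15) − 0 = 1, and there is no ∂_3, so H_2 ≅ Z.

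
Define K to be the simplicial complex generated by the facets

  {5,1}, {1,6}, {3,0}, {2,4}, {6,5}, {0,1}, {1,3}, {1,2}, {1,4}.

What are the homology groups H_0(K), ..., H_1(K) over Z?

H_0 = Z,  H_1 = Z^3.

We work with the vertex ordering 0 < 1 < 2 < 3 < 4 < 5 < 6. The simplices of K, each written with vertices in increasing order, are:

  0-simplices (7): [0], [1], [2], [3], [4], [5], [6]
  1-simplices (9): [0,1], [0,3], [1,2], [1,3], [1,4], [1,5], [1,6], [2,4], [5,6]

so the chain groups are C_0 ≅ Z^7, C_1 ≅ Z^9.

∂_1: C_1 → C_0 sends each edge [p,q] (with p < q) to q − p.
This gives a 7×9 integer matrix of rank 6; reducing to Smith normal form yields diagonal entries (1,1,1,1,1,1).

From H_k ≅ ker(∂_k) / im(∂_{k+1}) we obtain:

  H_0: rank C_0 − rank ∂_1 = 7 − 6 = 1, and the invariant factors of ∂_1 are all 1, so H_0 ≅ Z.
  H_1: rank ker ∂_1 − rank ∂_2 = (9 − 6) − 0 = 3, and there is no ∂_2, so H_1 ≅ Z^3.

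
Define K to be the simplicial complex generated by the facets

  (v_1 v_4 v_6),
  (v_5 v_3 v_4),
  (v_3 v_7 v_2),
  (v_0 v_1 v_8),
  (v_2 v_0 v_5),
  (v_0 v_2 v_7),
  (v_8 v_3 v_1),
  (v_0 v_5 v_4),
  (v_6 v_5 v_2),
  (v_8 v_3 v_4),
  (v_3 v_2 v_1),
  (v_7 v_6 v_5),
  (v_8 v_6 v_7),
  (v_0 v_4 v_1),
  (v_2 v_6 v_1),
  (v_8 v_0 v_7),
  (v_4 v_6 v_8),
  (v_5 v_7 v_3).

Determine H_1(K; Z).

Order the vertices as v_0 < v_1 < v_2 < v_3 < v_4 < v_5 < v_6 < v_7 < v_8. Listing each simplex with vertices in this order, K has dimension 2 with simplices:

  0-simplices (9): [v_0], [v_1], [v_2], [v_3], [v_4], [v_5], [v_6], [v_7], [v_8]
  1-simplices (27): (27 of them)
  2-simplices (18): (18 of them)

so the chain groups are C_0 ≅ Z^9, C_1 ≅ Z^27, C_2 ≅ Z^18.

The boundary map ∂_1: C_1 → C_0 sends each edge [p,q] (with p < q) to q − p. For instance
  ∂[v_0,v_8] = [v_8] − [v_0].
As a 9×27 matrix over Z this has rank 8, with invariant factors (1,1,1,1,1,1,1,1).

∂_2: C_2 → C_1 maps a triangle to the signed sum of its edges. For instance
  ∂[v_6,v_7,v_8] = [v_7,v_8] − [v_6,v_8] + [v_6,v_7],
  ∂[v_3,v_4,v_5] = [v_4,v_5] − [v_3,v_5] + [v_3,v_4].
This gives a 27×18 integer matrix of rank 18; reducing to Smith normal form yields diagonal entries (1,1,1,1,1,1,1,1,1,1,1,1,1,1,1,1,1,2).

Reading off H_k = ker ∂_k / im ∂_{k+1}:

  H_1: rank ker ∂_1 − rank ∂_2 = (27 − 8) − 18 = 1, and ∂_2 has invariant factor 2 > 1, so H_1 = Z ⊕ Z_2.

H_1 = Z ⊕ Z_2.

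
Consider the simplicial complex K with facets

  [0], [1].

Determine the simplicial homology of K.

Take the total order 0 < 1 on the vertex set. Then K (dimension 0) consists of the simplices:

  0-simplices (2): [0], [1]

so the chain groups are C_0 ≅ Z^2.

Now H_k = ker ∂_k / im ∂_{k+1}, so:

  H_0: rank C_0 − rank ∂_1 = 2 − 0 = 2, and there is no ∂_1, so H_0 ≅ Z^2.

H_0 ≅ Z^2.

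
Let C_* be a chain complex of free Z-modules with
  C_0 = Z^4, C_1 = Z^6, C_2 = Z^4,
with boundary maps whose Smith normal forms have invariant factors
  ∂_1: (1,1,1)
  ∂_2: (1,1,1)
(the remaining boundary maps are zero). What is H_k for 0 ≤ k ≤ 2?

H_0 ≅ Z,  H_1 = 0,  H_2 ≅ Z.

H_0: b_0 = 4 − 0 − 3 = 1; torsion from ∂_1 factors > 1: none. So H_0 ≅ Z.
H_1: b_1 = 6 − 3 − 3 = 0; torsion from ∂_2 factors > 1: none. So H_1 ≅ 0.
H_2: b_2 = 4 − 3 − 0 = 1; torsion from ∂_3 factors > 1: none. So H_2 ≅ Z.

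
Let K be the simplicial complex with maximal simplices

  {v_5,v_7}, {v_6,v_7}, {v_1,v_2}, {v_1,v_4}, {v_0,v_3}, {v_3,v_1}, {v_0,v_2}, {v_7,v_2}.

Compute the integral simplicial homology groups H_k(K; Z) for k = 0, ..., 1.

K has 8 vertices, 8 edges.
rank ∂_0 = 0, rank ∂_1 = 7 ⇒ b_0 = 8 − 0 − 7 = 1; all invariant factors of ∂_1 are 1 so no torsion. So H_0 ≅ Z.
rank ∂_1 = 7, rank ∂_2 = 0 ⇒ b_1 = 8 − 7 − 0 = 1. So H_1 ≅ Z.

H_0 = Z,  H_1 = Z.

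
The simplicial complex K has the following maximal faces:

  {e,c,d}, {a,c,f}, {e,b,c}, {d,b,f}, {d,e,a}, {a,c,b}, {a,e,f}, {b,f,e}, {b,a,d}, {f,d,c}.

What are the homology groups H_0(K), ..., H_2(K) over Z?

H_0 ≅ Z,  H_1 ≅ Z/2,  H_2 = 0.

Fix the vertex order a < b < c < d < e < f and write every simplex with vertices in increasing order. Then dim K = 2 and the simplices of K are:

  0-simplices (6): a, b, c, d, e, f
  1-simplices (15): ab, ac, ad, ae, af, bc, bd, be, bf, cd, ce, cf, de, df, ef
  2-simplices (10): abc, abd, acf, ade, aef, bce, bdf, bef, cde, cdf

giving chain groups C_0 ≅ Z^6, C_1 ≅ Z^15, C_2 ≅ Z^10.

Boundary ∂_1: C_1 → C_0 maps an edge to its endpoints' difference, ∂[p,q] = q − p.
As a 6×15 matrix over Z this has rank 5, with invariant factors (1,1,1,1,1).

∂_2: C_2 → C_1 maps a triangle to the signed sum of its edges. For instance
  ∂aef = ef − af + ae,
  ∂cdf = df − cf + cd.
The 15×10 boundary matrix has rank 10 and Smith normal form diag(1,1,1,1,1,1,1,1,1,2).

Reading off H_k = ker ∂_k / im ∂_{k+1}:

  H_0: rank C_0 − rank ∂_1 = 6 − 5 = 1, and the invariant factors of ∂_1 are all 1, so H_0 ≅ Z.
  H_1: rank ker ∂_1 − rank ∂_2 = (15 − 5) − 10 = 0, and ∂_2 has invariant factor 2 > 1, so H_1 ≅ Z/2.
  H_2: rank ker ∂_2 − rank ∂_3 = (10 − 10) − 0 = 0, and there is no ∂_3, so H_2 ≅ 0.

As a check, the Euler characteristic is 6 − 15 + 10 = 1, which agrees with 1 − 0 + 0 = 1.
(K is a triangulation of the real projective plane RP^2.)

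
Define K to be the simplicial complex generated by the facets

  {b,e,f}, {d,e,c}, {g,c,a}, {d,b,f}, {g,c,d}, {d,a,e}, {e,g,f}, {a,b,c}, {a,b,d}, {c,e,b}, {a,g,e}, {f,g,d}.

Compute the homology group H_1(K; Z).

K has 7 vertices, 18 edges, 12 triangles.
rank ∂_1 = 6, rank ∂_2 = 12 ⇒ b_1 = 18 − 6 − 12 = 0; ∂_2 has invariant factor(s) [2] giving torsion. So H_1 ≅ Z/2.

H_1 = Z/2.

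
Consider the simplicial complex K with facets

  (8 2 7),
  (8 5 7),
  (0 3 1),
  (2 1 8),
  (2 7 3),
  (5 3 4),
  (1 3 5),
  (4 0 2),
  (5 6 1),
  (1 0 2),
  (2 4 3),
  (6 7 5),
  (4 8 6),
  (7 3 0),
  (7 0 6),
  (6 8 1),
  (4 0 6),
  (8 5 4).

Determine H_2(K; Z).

We work with the vertex ordering 0 < 1 < 2 < 3 < 4 < 5 < 6 < 7 < 8. The simplices of K, each written with vertices in increasing order, are:

  0-simplices (9): [0], [1], [2], [3], [4], [5], [6], [7], [8]
  1-simplices (27): (27 of them)
  2-simplices (18): [0,1,2], [0,1,3], [0,2,4], [0,3,7], [0,4,6], [0,6,7], [1,2,8], [1,3,5], [1,5,6], [1,6,8], [2,3,4], [2,3,7], [2,7,8], [3,4,5], [4,5,8], [4,6,8], [5,6,7], [5,7,8]

so the chain groups are C_0 ≅ Z^9, C_1 ≅ Z^27, C_2 ≅ Z^18.

The boundary map ∂_1: C_1 → C_0 sends each edge [p,q] (with p < q) to q − p.
As a 9×27 matrix over Z this has rank 8, with invariant factors (1,1,1,1,1,1,1,1).

Boundary ∂_2: C_2 → C_1 acts by ∂[p,q,r] = [q,r] − [p,r] + [p,q]. For instance
  ∂[0,1,3] = [1,3] − [0,3] + [0,1],
  ∂[4,5,8] = [5,8] − [4,8] + [4,5].
As a 27×18 matrix over Z this has rank 18, with invariant factors (1,1,1,1,1,1,1,1,1,1,1,1,1,1,1,1,1,2).

From H_k ≅ ker(∂_k) / im(∂_{k+1}) we obtain:

  H_2: rank ker ∂_2 − rank ∂_3 = (18 − 18) − 0 = 0, and there is no ∂_3, so H_2 = 0.

H_2 = 0.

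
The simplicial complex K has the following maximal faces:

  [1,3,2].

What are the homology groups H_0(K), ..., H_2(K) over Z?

Take the total order 1 < 2 < 3 on the vertex set. Then K (dimension 2) consists of the simplices:

  0-simplices (3): [1], [2], [3]
  1-simplices (3): [1,2], [1,3], [2,3]
  2-simplices (1): [1,2,3]

giving chain groups C_0 ≅ Z^3, C_1 ≅ Z^3, C_2 ≅ Z^1.

Boundary ∂_1: C_1 → C_0 sends each edge [p,q] (with p < q) to q − p. For instance
  ∂[2,3] = [3] − [2].
The 3×3 boundary matrix has rank 2 and Smith normal form diag(1,1).

Boundary ∂_2: C_2 → C_1 acts by ∂[p,q,r] = [q,r] − [p,r] + [p,q]. For instance
  ∂[1,2,3] = [2,3] − [1,3] + [1,2].
The 3×1 boundary matrix has rank 1 and Smith normal form diag(1).

From H_k ≅ ker(∂_k) / im(∂_{k+1}) we obtain:

  H_0: rank C_0 − rank ∂_1 = 3 − 2 = 1, and the invariant factors of ∂_1 are all 1, so H_0 ≅ Z.
  H_1: rank ker ∂_1 − rank ∂_2 = (3 − 2) − 1 = 0, and the invariant factors of ∂_2 are all 1, so H_1 ≅ 0.
  H_2: rank ker ∂_2 − rank ∂_3 = (1 − 1) − 0 = 0, and there is no ∂_3, so H_2 ≅ 0.

(K is a triangulation of the 2-simplex.)

H_0 ≅ Z,  H_1 = 0,  H_2 = 0.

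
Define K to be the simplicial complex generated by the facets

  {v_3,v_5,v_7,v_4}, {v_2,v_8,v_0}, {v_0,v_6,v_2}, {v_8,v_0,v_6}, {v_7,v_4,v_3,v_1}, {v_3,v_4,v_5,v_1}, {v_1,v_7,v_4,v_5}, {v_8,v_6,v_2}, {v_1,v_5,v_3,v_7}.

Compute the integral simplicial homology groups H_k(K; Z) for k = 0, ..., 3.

K has 9 vertices, 16 edges, 14 triangles, 5 3-simplices.
rank ∂_0 = 0, rank ∂_1 = 7 ⇒ b_0 = 9 − 0 − 7 = 2; all invariant factors of ∂_1 are 1 so no torsion. So H_0 = Z^2.
rank ∂_1 = 7, rank ∂_2 = 9 ⇒ b_1 = 16 − 7 − 9 = 0; all invariant factors of ∂_2 are 1 so no torsion. So H_1 = 0.
rank ∂_2 = 9, rank ∂_3 = 4 ⇒ b_2 = 14 − 9 − 4 = 1; all invariant factors of ∂_3 are 1 so no torsion. So H_2 = Z.
rank ∂_3 = 4, rank ∂_4 = 0 ⇒ b_3 = 5 − 4 − 0 = 1. So H_3 = Z.

H_0 = Z^2,  H_1 = 0,  H_2 = Z,  H_3 = Z.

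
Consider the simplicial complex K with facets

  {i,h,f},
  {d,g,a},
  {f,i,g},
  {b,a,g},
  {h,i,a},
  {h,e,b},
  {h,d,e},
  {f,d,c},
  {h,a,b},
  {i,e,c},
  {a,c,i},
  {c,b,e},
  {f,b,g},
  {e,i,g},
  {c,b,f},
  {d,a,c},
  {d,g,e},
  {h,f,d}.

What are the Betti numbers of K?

b_0 = 1, b_1 = 2, b_2 = 1.

Order the vertices as a < b < c < d < e < f < g < h < i. Listing each simplex with vertices in this order, K has dimension 2 with simplices:

  0-simplices (9): a, b, c, d, e, f, g, h, i
  1-simplices (27): ab, ac, ad, ag, ah, ai, bc, be, bf, bg, bh, cd, ce, cf, ci, de, df, dg, dh, eg, eh, ei, fg, fh, fi, gi, hi
  2-simplices (18): abg, abh, acd, aci, adg, ahi, bce, bcf, beh, bfg, cdf, cei, deg, deh, dfh, egi, fgi, fhi

so the chain groups are C_0 ≅ Z^9, C_1 ≅ Z^27, C_2 ≅ Z^18.

The boundary map ∂_1: C_1 → C_0 is given by ∂[p,q] = [q] − [p].
The 9×27 boundary matrix has rank 8 and Smith normal form diag(1,1,1,1,1,1,1,1).

∂_2: C_2 → C_1 sends each 2-simplex [p,q,r] to [q,r] − [p,r] + [p,q]. For instance
  ∂bfg = fg − bg + bf,
  ∂fgi = gi − fi + fg.
This gives a 27×18 integer matrix of rank 17; reducing to Smith normal form yields diagonal entries (1,1,1,1,1,1,1,1,1,1,1,1,1,1,1,1,1).

Now H_k = ker ∂_k / im ∂_{k+1}, so:

  H_0: rank C_0 − rank ∂_1 = 9 − 8 = 1, and the invariant factors of ∂_1 are all 1, so H_0 = Z.
  H_1: rank ker ∂_1 − rank ∂_2 = (27 − 8) − 17 = 2, and the invariant factors of ∂_2 are all 1, so H_1 = Z^2.
  H_2: rank ker ∂_2 − rank ∂_3 = (18 − 17) − 0 = 1, and there is no ∂_3, so H_2 = Z.

(K is a triangulation of the torus T^2.)

Hence the Betti numbers are b_0 = 1, b_1 = 2, b_2 = 1.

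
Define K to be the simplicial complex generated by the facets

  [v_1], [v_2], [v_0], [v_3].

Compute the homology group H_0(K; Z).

H_0 = Z^4.

Take the total order v_0 < v_1 < v_2 < v_3 on the vertex set. Then K (dimension 0) consists of the simplices:

  0-simplices (4): [v_0], [v_1], [v_2], [v_3]

Hence C_0 ≅ Z^4.

Now H_k = ker ∂_k / im ∂_{k+1}, so:

  H_0: rank C_0 − rank ∂_1 = 4 − 0 = 4, and there is no ∂_1, so H_0 = Z^4.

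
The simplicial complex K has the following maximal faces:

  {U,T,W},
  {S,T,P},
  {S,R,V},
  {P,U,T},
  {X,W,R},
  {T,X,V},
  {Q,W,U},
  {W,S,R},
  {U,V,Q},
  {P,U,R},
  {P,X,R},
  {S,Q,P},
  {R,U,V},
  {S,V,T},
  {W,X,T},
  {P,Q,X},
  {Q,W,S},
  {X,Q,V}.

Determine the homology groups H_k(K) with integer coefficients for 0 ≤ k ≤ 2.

We work with the vertex ordering P < Q < R < S < T < U < V < W < X. The simplices of K, each written with vertices in increasing order, are:

  0-simplices (9): P, Q, R, S, T, U, V, W, X
  1-simplices (27): PQ, PR, PS, PT, PU, PX, QS, QU, QV, QW, QX, RS, RU, RV, RW, RX, ST, SV, SW, TU, TV, TW, TX, UV, UW, VX, WX
  2-simplices (18): PQS, PQX, PRU, PRX, PST, PTU, QSW, QUV, QUW, QVX, RSV, RSW, RUV, RWX, STV, TUW, TVX, TWX

so the chain groups are C_0 ≅ Z^9, C_1 ≅ Z^27, C_2 ≅ Z^18.

∂_1: C_1 → C_0 is given by ∂[p,q] = [q] − [p]. For instance
  ∂QV = V − Q.
This gives a 9×27 integer matrix of rank 8; reducing to Smith normal form yields diagonal entries (1,1,1,1,1,1,1,1).

∂_2: C_2 → C_1 acts by ∂[p,q,r] = [q,r] − [p,r] + [p,q]. For instance
  ∂QUW = UW − QW + QU,
  ∂PST = ST − PT + PS.
As a 27×18 matrix over Z this has rank 17, with invariant factors (1,1,1,1,1,1,1,1,1,1,1,1,1,1,1,1,1).

Reading off H_k = ker ∂_k / im ∂_{k+1}:

  H_0: rank C_0 − rank ∂_1 = 9 − 8 = 1, and the invariant factors of ∂_1 are all 1, so H_0 = Z.
  H_1: rank ker ∂_1 − rank ∂_2 = (27 − 8) − 17 = 2, and the invariant factors of ∂_2 are all 1, so H_1 = Z^2.
  H_2: rank ker ∂_2 − rank ∂_3 = (18 − 17) − 0 = 1, and there is no ∂_3, so H_2 = Z.

H_0 = Z,  H_1 = Z^2,  H_2 = Z.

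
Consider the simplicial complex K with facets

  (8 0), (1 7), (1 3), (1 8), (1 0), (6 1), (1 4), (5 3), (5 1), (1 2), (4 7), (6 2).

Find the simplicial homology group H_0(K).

Fix the vertex order 0 < 1 < 2 < 3 < 4 < 5 < 6 < 7 < 8 and write every simplex with vertices in increasing order. Then dim K = 1 and the simplices of K are:

  0-simplices (9): [0], [1], [2], [3], [4], [5], [6], [7], [8]
  1-simplices (12): [0,1], [0,8], [1,2], [1,3], [1,4], [1,5], [1,6], [1,7], [1,8], [2,6], [3,5], [4,7]

Hence C_0 ≅ Z^9, C_1 ≅ Z^12.

Boundary ∂_1: C_1 → C_0 maps an edge to its endpoints' difference, ∂[p,q] = q − p. For instance
  ∂[2,6] = [6] − [2].
As a 9×12 matrix over Z this has rank 8, with invariant factors (1,1,1,1,1,1,1,1).

Computing H_k = (kernel of ∂_k) / (image of ∂_{k+1}):

  H_0: rank C_0 − rank ∂_1 = 9 − 8 = 1, and the invariant factors of ∂_1 are all 1, so H_0 = Z.

(K is a triangulation of a wedge of 4 circles.)

H_0 = Z.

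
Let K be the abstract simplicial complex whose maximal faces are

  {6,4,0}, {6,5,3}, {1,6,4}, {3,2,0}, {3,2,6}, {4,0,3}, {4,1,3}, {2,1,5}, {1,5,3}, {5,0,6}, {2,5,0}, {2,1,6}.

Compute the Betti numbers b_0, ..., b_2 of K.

We work with the vertex ordering 0 < 1 < 2 < 3 < 4 < 5 < 6. The simplices of K, each written with vertices in increasing order, are:

  0-simplices (7): [0], [1], [2], [3], [4], [5], [6]
  1-simplices (18): [0,2], [0,3], [0,4], [0,5], [0,6], [1,2], [1,3], [1,4], [1,5], [1,6], [2,3], [2,5], [2,6], [3,4], [3,5], [3,6], [4,6], [5,6]
  2-simplices (12): [0,2,3], [0,2,5], [0,3,4], [0,4,6], [0,5,6], [1,2,5], [1,2,6], [1,3,4], [1,3,5], [1,4,6], [2,3,6], [3,5,6]

giving chain groups C_0 ≅ Z^7, C_1 ≅ Z^18, C_2 ≅ Z^12.

The boundary map ∂_1: C_1 → C_0 is given by ∂[p,q] = [q] − [p]. For instance
  ∂[5,6] = [6] − [5].
The 7×18 boundary matrix has rank 6 and Smith normal form diag(1,1,1,1,1,1).

Boundary ∂_2: C_2 → C_1 sends each 2-simplex [p,q,r] to [q,r] − [p,r] + [p,q]. For instance
  ∂[2,3,6] = [3,6] − [2,6] + [2,3],
  ∂[1,3,5] = [3,5] − [1,5] + [1,3].
As a 18×12 matrix over Z this has rank 12, with invariant factors (1,1,1,1,1,1,1,1,1,1,1,2).

Reading off H_k = ker ∂_k / im ∂_{k+1}:

  H_0: rank C_0 − rank ∂_1 = 7 − 6 = 1, and the invariant factors of ∂_1 are all 1, so H_0 = Z.
  H_1: rank ker ∂_1 − rank ∂_2 = (18 − 6) − 12 = 0, and ∂_2 has invariant factor 2 > 1, so H_1 = Z_2.
  H_2: rank ker ∂_2 − rank ∂_3 = (12 − 12) − 0 = 0, and there is no ∂_3, so H_2 = 0.

Hence the Betti numbers are b_0 = 1, b_1 = 0, b_2 = 0.

b_0 = 1, b_1 = 0, b_2 = 0.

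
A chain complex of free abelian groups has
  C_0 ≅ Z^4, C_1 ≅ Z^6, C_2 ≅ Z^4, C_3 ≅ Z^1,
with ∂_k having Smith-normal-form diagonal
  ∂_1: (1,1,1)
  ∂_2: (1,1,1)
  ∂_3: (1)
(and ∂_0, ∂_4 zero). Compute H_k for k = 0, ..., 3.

H_0: b_0 = 4 − 0 − 3 = 1; torsion from ∂_1 factors > 1: none. So H_0 ≅ Z.
H_1: b_1 = 6 − 3 − 3 = 0; torsion from ∂_2 factors > 1: none. So H_1 ≅ 0.
H_2: b_2 = 4 − 3 − 1 = 0; torsion from ∂_3 factors > 1: none. So H_2 ≅ 0.
H_3: b_3 = 1 − 1 − 0 = 0; torsion from ∂_4 factors > 1: none. So H_3 ≅ 0.

H_0 ≅ Z,  H_1 = 0,  H_2 = 0,  H_3 = 0.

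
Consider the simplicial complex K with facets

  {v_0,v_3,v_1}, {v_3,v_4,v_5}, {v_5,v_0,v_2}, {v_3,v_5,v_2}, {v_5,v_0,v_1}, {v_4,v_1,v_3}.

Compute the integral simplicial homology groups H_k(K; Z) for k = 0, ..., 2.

We work with the vertex ordering v_0 < v_1 < v_2 < v_3 < v_4 < v_5. The simplices of K, each written with vertices in increasing order, are:

  0-simplices (6): [v_0], [v_1], [v_2], [v_3], [v_4], [v_5]
  1-simplices (12): [v_0,v_1], [v_0,v_2], [v_0,v_3], [v_0,v_5], [v_1,v_3], [v_1,v_4], [v_1,v_5], [v_2,v_3], [v_2,v_5], [v_3,v_4], [v_3,v_5], [v_4,v_5]
  2-simplices (6): [v_0,v_1,v_3], [v_0,v_1,v_5], [v_0,v_2,v_5], [v_1,v_3,v_4], [v_2,v_3,v_5], [v_3,v_4,v_5]

Hence C_0 ≅ Z^6, C_1 ≅ Z^12, C_2 ≅ Z^6.

∂_1: C_1 → C_0 maps an edge to its endpoints' difference, ∂[p,q] = q − p.
This gives a 6×12 integer matrix of rank 5; reducing to Smith normal form yields diagonal entries (1,1,1,1,1).

Boundary ∂_2: C_2 → C_1 acts by ∂[p,q,r] = [q,r] − [p,r] + [p,q]. For instance
  ∂[v_0,v_1,v_3] = [v_1,v_3] − [v_0,v_3] + [v_0,v_1],
  ∂[v_1,v_3,v_4] = [v_3,v_4] − [v_1,v_4] + [v_1,v_3].
The 12×6 boundary matrix has rank 6 and Smith normal form diag(1,1,1,1,1,1).

Reading off H_k = ker ∂_k / im ∂_{k+1}:

  H_0: rank C_0 − rank ∂_1 = 6 − 5 = 1, and the invariant factors of ∂_1 are all 1, so H_0 ≅ Z.
  H_1: rank ker ∂_1 − rank ∂_2 = (12 − 5) − 6 = 1, and the invariant factors of ∂_2 are all 1, so H_1 ≅ Z.
  H_2: rank ker ∂_2 − rank ∂_3 = (6 − 6) − 0 = 0, and there is no ∂_3, so H_2 ≅ 0.

H_0 ≅ Z,  H_1 ≅ Z,  H_2 = 0.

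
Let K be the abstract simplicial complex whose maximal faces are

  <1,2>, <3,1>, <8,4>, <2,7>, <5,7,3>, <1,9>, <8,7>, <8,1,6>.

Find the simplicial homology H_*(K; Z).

H_0 = Z,  H_1 = Z^2,  H_2 = 0.

Fix the vertex order 1 < 2 < 3 < 4 < 5 < 6 < 7 < 8 < 9 and write every simplex with vertices in increasing order. Then dim K = 2 and the simplices of K are:

  0-simplices (9): [1], [2], [3], [4], [5], [6], [7], [8], [9]
  1-simplices (12): [1,2], [1,3], [1,6], [1,8], [1,9], [2,7], [3,5], [3,7], [4,8], [5,7], [6,8], [7,8]
  2-simplices (2): [1,6,8], [3,5,7]

Hence C_0 ≅ Z^9, C_1 ≅ Z^12, C_2 ≅ Z^2.

The boundary map ∂_1: C_1 → C_0 sends each edge [p,q] (with p < q) to q − p.
The resulting 9×12 matrix has rank 8, and its Smith normal form has invariant factors (1,1,1,1,1,1,1,1).

Boundary ∂_2: C_2 → C_1 acts by ∂[p,q,r] = [q,r] − [p,r] + [p,q]. For instance
  ∂[3,5,7] = [5,7] − [3,7] + [3,5],
  ∂[1,6,8] = [6,8] − [1,8] + [1,6].
The resulting 12×2 matrix has rank 2, and its Smith normal form has invariant factors (1,1).

From H_k ≅ ker(∂_k) / im(∂_{k+1}) we obtain:

  H_0: rank C_0 − rank ∂_1 = 9 − 8 = 1, and the invariant factors of ∂_1 are all 1, so H_0 = Z.
  H_1: rank ker ∂_1 − rank ∂_2 = (12 − 8) − 2 = 2, and the invariant factors of ∂_2 are all 1, so H_1 = Z^2.
  H_2: rank ker ∂_2 − rank ∂_3 = (2 − 2) − 0 = 0, and there is no ∂_3, so H_2 = 0.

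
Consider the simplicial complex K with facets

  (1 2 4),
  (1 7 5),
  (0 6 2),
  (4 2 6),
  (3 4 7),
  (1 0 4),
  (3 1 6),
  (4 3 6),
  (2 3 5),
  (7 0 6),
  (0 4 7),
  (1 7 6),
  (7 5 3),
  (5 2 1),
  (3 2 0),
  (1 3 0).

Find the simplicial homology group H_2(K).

H_2 = Z.

Fix the vertex order 0 < 1 < 2 < 3 < 4 < 5 < 6 < 7 and write every simplex with vertices in increasing order. Then dim K = 2 and the simplices of K are:

  0-simplices (8): [0], [1], [2], [3], [4], [5], [6], [7]
  1-simplices (24): (24 of them)
  2-simplices (16): [0,1,3], [0,1,4], [0,2,3], [0,2,6], [0,4,7], [0,6,7], [1,2,4], [1,2,5], [1,3,6], [1,5,7], [1,6,7], [2,3,5], [2,4,6], [3,4,6], [3,4,7], [3,5,7]

so the chain groups are C_0 ≅ Z^8, C_1 ≅ Z^24, C_2 ≅ Z^16.

Boundary ∂_1: C_1 → C_0 sends each edge [p,q] (with p < q) to q − p.
As a 8×24 matrix over Z this has rank 7, with invariant factors (1,1,1,1,1,1,1).

∂_2: C_2 → C_1 sends each 2-simplex [p,q,r] to [q,r] − [p,r] + [p,q]. For instance
  ∂[3,4,7] = [4,7] − [3,7] + [3,4],
  ∂[2,4,6] = [4,6] − [2,6] + [2,4].
As a 24×16 matrix over Z this has rank 15, with invariant factors (1,1,1,1,1,1,1,1,1,1,1,1,1,1,1).

From H_k ≅ ker(∂_k) / im(∂_{k+1}) we obtain:

  H_2: rank ker ∂_2 − rank ∂_3 = (16 − 15) − 0 = 1, and there is no ∂_3, so H_2 ≅ Z.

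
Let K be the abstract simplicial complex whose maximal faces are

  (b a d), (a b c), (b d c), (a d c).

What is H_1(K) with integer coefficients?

H_1 = 0.

Take the total order a < b < c < d on the vertex set. Then K (dimension 2) consists of the simplices:

  0-simplices (4): a, b, c, d
  1-simplices (6): ab, ac, ad, bc, bd, cd
  2-simplices (4): abc, abd, acd, bcd

so the chain groups are C_0 ≅ Z^4, C_1 ≅ Z^6, C_2 ≅ Z^4.

∂_1: C_1 → C_0 sends each edge [p,q] (with p < q) to q − p. For instance
  ∂ac = c − a.
The 4×6 boundary matrix has rank 3 and Smith normal form diag(1,1,1).

The boundary map ∂_2: C_2 → C_1 sends each 2-simplex [p,q,r] to [q,r] − [p,r] + [p,q]. For instance
  ∂acd = cd − ad + ac,
  ∂abd = bd − ad + ab.
The resulting 6×4 matrix has rank 3, and its Smith normal form has invariant factors (1,1,1).

From H_k ≅ ker(∂_k) / im(∂_{k+1}) we obtain:

  H_1: rank ker ∂_1 − rank ∂_2 = (6 − 3) − 3 = 0, and the invariant factors of ∂_2 are all 1, so H_1 ≅ 0.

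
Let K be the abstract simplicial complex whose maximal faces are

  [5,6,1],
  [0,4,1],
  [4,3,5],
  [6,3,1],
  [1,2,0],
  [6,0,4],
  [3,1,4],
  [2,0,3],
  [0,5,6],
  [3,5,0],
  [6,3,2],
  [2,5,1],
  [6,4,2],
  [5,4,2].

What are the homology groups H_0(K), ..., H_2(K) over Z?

H_0 = Z,  H_1 = Z^2,  H_2 = Z.

Take the total order 0 < 1 < 2 < 3 < 4 < 5 < 6 on the vertex set. Then K (dimension 2) consists of the simplices:

  0-simplices (7): [0], [1], [2], [3], [4], [5], [6]
  1-simplices (21): [0,1], [0,2], [0,3], [0,4], [0,5], [0,6], [1,2], [1,3], [1,4], [1,5], [1,6], [2,3], [2,4], [2,5], [2,6], [3,4], [3,5], [3,6], [4,5], [4,6], [5,6]
  2-simplices (14): [0,1,2], [0,1,4], [0,2,3], [0,3,5], [0,4,6], [0,5,6], [1,2,5], [1,3,4], [1,3,6], [1,5,6], [2,3,6], [2,4,5], [2,4,6], [3,4,5]

so the chain groups are C_0 ≅ Z^7, C_1 ≅ Z^21, C_2 ≅ Z^14.

∂_1: C_1 → C_0 maps an edge to its endpoints' difference, ∂[p,q] = q − p. For instance
  ∂[0,2] = [2] − [0].
As a 7×21 matrix over Z this has rank 6, with invariant factors (1,1,1,1,1,1).

The boundary map ∂_2: C_2 → C_1 acts by ∂[p,q,r] = [q,r] − [p,r] + [p,q]. For instance
  ∂[1,3,6] = [3,6] − [1,6] + [1,3],
  ∂[0,4,6] = [4,6] − [0,6] + [0,4].
As a 21×14 matrix over Z this has rank 13, with invariant factors (1,1,1,1,1,1,1,1,1,1,1,1,1).

From H_k ≅ ker(∂_k) / im(∂_{k+1}) we obtain:

  H_0: rank C_0 − rank ∂_1 = 7 − 6 = 1, and the invariant factors of ∂_1 are all 1, so H_0 ≅ Z.
  H_1: rank ker ∂_1 − rank ∂_2 = (21 − 6) − 13 = 2, and the invariant factors of ∂_2 are all 1, so H_1 ≅ Z^2.
  H_2: rank ker ∂_2 − rank ∂_3 = (14 − 13) − 0 = 1, and there is no ∂_3, so H_2 ≅ Z.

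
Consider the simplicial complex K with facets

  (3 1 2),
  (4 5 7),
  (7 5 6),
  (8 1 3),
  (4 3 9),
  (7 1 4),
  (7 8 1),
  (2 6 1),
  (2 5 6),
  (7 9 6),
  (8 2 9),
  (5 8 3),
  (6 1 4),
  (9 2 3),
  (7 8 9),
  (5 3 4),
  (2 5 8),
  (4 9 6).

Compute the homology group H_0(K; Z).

H_0 ≅ Z.

Order the vertices as 1 < 2 < 3 < 4 < 5 < 6 < 7 < 8 < 9. Listing each simplex with vertices in this order, K has dimension 2 with simplices:

  0-simplices (9): [1], [2], [3], [4], [5], [6], [7], [8], [9]
  1-simplices (27): (27 of them)
  2-simplices (18): [1,2,3], [1,2,6], [1,3,8], [1,4,6], [1,4,7], [1,7,8], [2,3,9], [2,5,6], [2,5,8], [2,8,9], [3,4,5], [3,4,9], [3,5,8], [4,5,7], [4,6,9], [5,6,7], [6,7,9], [7,8,9]

Hence C_0 ≅ Z^9, C_1 ≅ Z^27, C_2 ≅ Z^18.

The boundary map ∂_1: C_1 → C_0 maps an edge to its endpoints' difference, ∂[p,q] = q − p.
This gives a 9×27 integer matrix of rank 8; reducing to Smith normal form yields diagonal entries (1,1,1,1,1,1,1,1).

Boundary ∂_2: C_2 → C_1 sends each 2-simplex [p,q,r] to [q,r] − [p,r] + [p,q]. For instance
  ∂[2,5,6] = [5,6] − [2,6] + [2,5],
  ∂[4,6,9] = [6,9] − [4,9] + [4,6].
The 27×18 boundary matrix has rank 18 and Smith normal form diag(1,1,1,1,1,1,1,1,1,1,1,1,1,1,1,1,1,2).

Now H_k = ker ∂_k / im ∂_{k+1}, so:

  H_0: rank C_0 − rank ∂_1 = 9 − 8 = 1, and the invariant factors of ∂_1 are all 1, so H_0 ≅ Z.

(K is a triangulation of the Klein bottle.)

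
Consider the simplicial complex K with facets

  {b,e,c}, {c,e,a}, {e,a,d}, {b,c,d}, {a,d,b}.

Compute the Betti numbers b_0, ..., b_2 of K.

b_0 = 1, b_1 = 1, b_2 = 0.

Take the total order a < b < c < d < e on the vertex set. Then K (dimension 2) consists of the simplices:

  0-simplices (5): a, b, c, d, e
  1-simplices (10): ab, ac, ad, ae, bc, bd, be, cd, ce, de
  2-simplices (5): abd, ace, ade, bcd, bce

so the chain groups are C_0 ≅ Z^5, C_1 ≅ Z^10, C_2 ≅ Z^5.

The boundary map ∂_1: C_1 → C_0 is given by ∂[p,q] = [q] − [p].
The 5×10 boundary matrix has rank 4 and Smith normal form diag(1,1,1,1).

The boundary map ∂_2: C_2 → C_1 acts by ∂[p,q,r] = [q,r] − [p,r] + [p,q]. For instance
  ∂ace = ce − ae + ac,
  ∂ade = de − ae + ad.
This gives a 10×5 integer matrix of rank 5; reducing to Smith normal form yields diagonal entries (1,1,1,1,1).

Now H_k = ker ∂_k / im ∂_{k+1}, so:

  H_0: rank C_0 − rank ∂_1 = 5 − 4 = 1, and the invariant factors of ∂_1 are all 1, so H_0 = Z.
  H_1: rank ker ∂_1 − rank ∂_2 = (10 − 4) − 5 = 1, and the invariant factors of ∂_2 are all 1, so H_1 = Z.
  H_2: rank ker ∂_2 − rank ∂_3 = (5 − 5) − 0 = 0, and there is no ∂_3, so H_2 = 0.

As a check, the Euler characteristic is 5 − 10 + 5 = 0, which agrees with 1 − 1 + 0 = 0.
(K is a triangulation of the Möbius band.)

Hence the Betti numbers are b_0 = 1, b_1 = 1, b_2 = 0.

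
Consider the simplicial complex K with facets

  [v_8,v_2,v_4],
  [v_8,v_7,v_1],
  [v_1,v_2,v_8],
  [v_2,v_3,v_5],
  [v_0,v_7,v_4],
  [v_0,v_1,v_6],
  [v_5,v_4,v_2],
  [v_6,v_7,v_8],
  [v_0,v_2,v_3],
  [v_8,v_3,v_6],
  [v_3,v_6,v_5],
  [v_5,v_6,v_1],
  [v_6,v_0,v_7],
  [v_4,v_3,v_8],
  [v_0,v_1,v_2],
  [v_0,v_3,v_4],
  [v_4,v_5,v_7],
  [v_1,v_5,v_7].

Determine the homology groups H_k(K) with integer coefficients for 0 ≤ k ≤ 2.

We work with the vertex ordering v_0 < v_1 < v_2 < v_3 < v_4 < v_5 < v_6 < v_7 < v_8. The simplices of K, each written with vertices in increasing order, are:

  0-simplices (9): [v_0], [v_1], [v_2], [v_3], [v_4], [v_5], [v_6], [v_7], [v_8]
  1-simplices (27): (27 of them)
  2-simplices (18): (18 of them)

so the chain groups are C_0 ≅ Z^9, C_1 ≅ Z^27, C_2 ≅ Z^18.

Boundary ∂_1: C_1 → C_0 is given by ∂[p,q] = [q] − [p].
The resulting 9×27 matrix has rank 8, and its Smith normal form has invariant factors (1,1,1,1,1,1,1,1).

Boundary ∂_2: C_2 → C_1 sends each 2-simplex [p,q,r] to [q,r] − [p,r] + [p,q]. For instance
  ∂[v_2,v_4,v_5] = [v_4,v_5] − [v_2,v_5] + [v_2,v_4],
  ∂[v_1,v_5,v_7] = [v_5,v_7] − [v_1,v_7] + [v_1,v_5].
The resulting 27×18 matrix has rank 18, and its Smith normal form has invariant factors (1,1,1,1,1,1,1,1,1,1,1,1,1,1,1,1,1,2).

Now H_k = ker ∂_k / im ∂_{k+1}, so:

  H_0: rank C_0 − rank ∂_1 = 9 − 8 = 1, and the invariant factors of ∂_1 are all 1, so H_0 ≅ Z.
  H_1: rank ker ∂_1 − rank ∂_2 = (27 − 8) − 18 = 1, and ∂_2 has invariant factor 2 > 1, so H_1 ≅ Z ⊕ Z/2.
  H_2: rank ker ∂_2 − rank ∂_3 = (18 − 18) − 0 = 0, and there is no ∂_3, so H_2 ≅ 0.

H_0 ≅ Z,  H_1 ≅ Z ⊕ Z/2,  H_2 = 0.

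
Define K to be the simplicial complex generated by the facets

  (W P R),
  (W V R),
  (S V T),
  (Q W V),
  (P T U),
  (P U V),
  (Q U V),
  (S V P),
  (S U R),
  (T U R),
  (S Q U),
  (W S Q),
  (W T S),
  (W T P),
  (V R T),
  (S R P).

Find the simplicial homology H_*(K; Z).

H_0 = Z,  H_1 = Z^2,  H_2 = Z.

Order the vertices as P < Q < R < S < T < U < V < W. Listing each simplex with vertices in this order, K has dimension 2 with simplices:

  0-simplices (8): P, Q, R, S, T, U, V, W
  1-simplices (24): PR, PS, PT, PU, PV, PW, QS, QU, QV, QW, RS, RT, RU, RV, RW, ST, SU, SV, SW, TU, TV, TW, UV, VW
  2-simplices (16): PRS, PRW, PSV, PTU, PTW, PUV, QSU, QSW, QUV, QVW, RSU, RTU, RTV, RVW, STV, STW

so the chain groups are C_0 ≅ Z^8, C_1 ≅ Z^24, C_2 ≅ Z^16.

The boundary map ∂_1: C_1 → C_0 sends each edge [p,q] (with p < q) to q − p. For instance
  ∂TU = U − T.
This gives a 8×24 integer matrix of rank 7; reducing to Smith normal form yields diagonal entries (1,1,1,1,1,1,1).

Boundary ∂_2: C_2 → C_1 maps a triangle to the signed sum of its edges. For instance
  ∂RTU = TU − RU + RT,
  ∂PTU = TU − PU + PT.
As a 24×16 matrix over Z this has rank 15, with invariant factors (1,1,1,1,1,1,1,1,1,1,1,1,1,1,1).

Now H_k = ker ∂_k / im ∂_{k+1}, so:

  H_0: rank C_0 − rank ∂_1 = 8 − 7 = 1, and the invariant factors of ∂_1 are all 1, so H_0 ≅ Z.
  H_1: rank ker ∂_1 − rank ∂_2 = (24 − 7) − 15 = 2, and the invariant factors of ∂_2 are all 1, so H_1 ≅ Z^2.
  H_2: rank ker ∂_2 − rank ∂_3 = (16 − 15) − 0 = 1, and there is no ∂_3, so H_2 ≅ Z.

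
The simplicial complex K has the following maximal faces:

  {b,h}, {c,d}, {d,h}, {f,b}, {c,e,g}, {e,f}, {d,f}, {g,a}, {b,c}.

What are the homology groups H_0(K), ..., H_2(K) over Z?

Take the total order a < b < c < d < e < f < g < h on the vertex set. Then K (dimension 2) consists of the simplices:

  0-simplices (8): a, b, c, d, e, f, g, h
  1-simplices (11): ag, bc, bf, bh, cd, ce, cg, df, dh, ef, eg
  2-simplices (1): ceg

giving chain groups C_0 ≅ Z^8, C_1 ≅ Z^11, C_2 ≅ Z^1.

∂_1: C_1 → C_0 maps an edge to its endpoints' difference, ∂[p,q] = q − p. For instance
  ∂ef = f − e.
This gives a 8×11 integer matrix of rank 7; reducing to Smith normal form yields diagonal entries (1,1,1,1,1,1,1).

∂_2: C_2 → C_1 acts by ∂[p,q,r] = [q,r] − [p,r] + [p,q]. For instance
  ∂ceg = eg − cg + ce.
The resulting 11×1 matrix has rank 1, and its Smith normal form has invariant factors (1).

Reading off H_k = ker ∂_k / im ∂_{k+1}:

  H_0: rank C_0 − rank ∂_1 = 8 − 7 = 1, and the invariant factors of ∂_1 are all 1, so H_0 ≅ Z.
  H_1: rank ker ∂_1 − rank ∂_2 = (11 − 7) − 1 = 3, and the invariant factors of ∂_2 are all 1, so H_1 ≅ Z^3.
  H_2: rank ker ∂_2 − rank ∂_3 = (1 − 1) − 0 = 0, and there is no ∂_3, so H_2 ≅ 0.

H_0 = Z,  H_1 = Z^3,  H_2 = 0.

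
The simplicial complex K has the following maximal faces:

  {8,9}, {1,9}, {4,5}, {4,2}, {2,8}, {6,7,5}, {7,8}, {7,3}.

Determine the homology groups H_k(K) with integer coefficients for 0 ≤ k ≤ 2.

Order the vertices as 1 < 2 < 3 < 4 < 5 < 6 < 7 < 8 < 9. Listing each simplex with vertices in this order, K has dimension 2 with simplices:

  0-simplices (9): [1], [2], [3], [4], [5], [6], [7], [8], [9]
  1-simplices (10): [1,9], [2,4], [2,8], [3,7], [4,5], [5,6], [5,7], [6,7], [7,8], [8,9]
  2-simplices (1): [5,6,7]

Hence C_0 ≅ Z^9, C_1 ≅ Z^10, C_2 ≅ Z^1.

Boundary ∂_1: C_1 → C_0 sends each edge [p,q] (with p < q) to q − p. For instance
  ∂[2,8] = [8] − [2].
The 9×10 boundary matrix has rank 8 and Smith normal form diag(1,1,1,1,1,1,1,1).

The boundary map ∂_2: C_2 → C_1 acts by ∂[p,q,r] = [q,r] − [p,r] + [p,q]. For instance
  ∂[5,6,7] = [6,7] − [5,7] + [5,6].
The 10×1 boundary matrix has rank 1 and Smith normal form diag(1).

Computing H_k = (kernel of ∂_k) / (image of ∂_{k+1}):

  H_0: rank C_0 − rank ∂_1 = 9 − 8 = 1, and the invariant factors of ∂_1 are all 1, so H_0 ≅ Z.
  H_1: rank ker ∂_1 − rank ∂_2 = (10 − 8) − 1 = 1, and the invariant factors of ∂_2 are all 1, so H_1 ≅ Z.
  H_2: rank ker ∂_2 − rank ∂_3 = (1 − 1) − 0 = 0, and there is no ∂_3, so H_2 ≅ 0.

As a check, the Euler characteristic is 9 − 10 + 1 = 0, which agrees with 1 − 1 + 0 = 0.

H_0 ≅ Z,  H_1 ≅ Z,  H_2 = 0.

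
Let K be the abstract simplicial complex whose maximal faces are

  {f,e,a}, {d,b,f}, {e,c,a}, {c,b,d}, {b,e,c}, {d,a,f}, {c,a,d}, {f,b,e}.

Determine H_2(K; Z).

H_2 = Z.

Order the vertices as a < b < c < d < e < f. Listing each simplex with vertices in this order, K has dimension 2 with simplices:

  0-simplices (6): a, b, c, d, e, f
  1-simplices (12): ac, ad, ae, af, bc, bd, be, bf, cd, ce, df, ef
  2-simplices (8): acd, ace, adf, aef, bcd, bce, bdf, bef

Hence C_0 ≅ Z^6, C_1 ≅ Z^12, C_2 ≅ Z^8.

The boundary map ∂_1: C_1 → C_0 maps an edge to its endpoints' difference, ∂[p,q] = q − p. For instance
  ∂af = f − a.
As a 6×12 matrix over Z this has rank 5, with invariant factors (1,1,1,1,1).

∂_2: C_2 → C_1 acts by ∂[p,q,r] = [q,r] − [p,r] + [p,q]. For instance
  ∂bce = ce − be + bc,
  ∂bcd = cd − bd + bc.
The 12×8 boundary matrix has rank 7 and Smith normal form diag(1,1,1,1,1,1,1).

Reading off H_k = ker ∂_k / im ∂_{k+1}:

  H_2: rank ker ∂_2 − rank ∂_3 = (8 − 7) − 0 = 1, and there is no ∂_3, so H_2 = Z.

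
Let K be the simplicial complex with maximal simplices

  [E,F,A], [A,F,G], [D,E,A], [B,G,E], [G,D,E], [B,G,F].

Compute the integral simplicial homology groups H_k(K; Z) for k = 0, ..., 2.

Take the total order A < B < D < E < F < G on the vertex set. Then K (dimension 2) consists of the simplices:

  0-simplices (6): A, B, D, E, F, G
  1-simplices (12): AD, AE, AF, AG, BE, BF, BG, DE, DG, EF, EG, FG
  2-simplices (6): ADE, AEF, AFG, BEG, BFG, DEG

so the chain groups are C_0 ≅ Z^6, C_1 ≅ Z^12, C_2 ≅ Z^6.

Boundary ∂_1: C_1 → C_0 maps an edge to its endpoints' difference, ∂[p,q] = q − p. For instance
  ∂AE = E − A.
As a 6×12 matrix over Z this has rank 5, with invariant factors (1,1,1,1,1).

Boundary ∂_2: C_2 → C_1 maps a triangle to the signed sum of its edges. For instance
  ∂BFG = FG − BG + BF,
  ∂AEF = EF − AF + AE.
The 12×6 boundary matrix has rank 6 and Smith normal form diag(1,1,1,1,1,1).

Reading off H_k = ker ∂_k / im ∂_{k+1}:

  H_0: rank C_0 − rank ∂_1 = 6 − 5 = 1, and the invariant factors of ∂_1 are all 1, so H_0 = Z.
  H_1: rank ker ∂_1 − rank ∂_2 = (12 − 5) − 6 = 1, and the invariant factors of ∂_2 are all 1, so H_1 = Z.
  H_2: rank ker ∂_2 − rank ∂_3 = (6 − 6) − 0 = 0, and there is no ∂_3, so H_2 = 0.

(K is a triangulation of the cylinder S^1 x I.)

H_0 ≅ Z,  H_1 ≅ Z,  H_2 = 0.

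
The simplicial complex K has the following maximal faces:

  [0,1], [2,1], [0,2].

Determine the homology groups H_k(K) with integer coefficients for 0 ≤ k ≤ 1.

H_0 ≅ Z,  H_1 ≅ Z.

Fix the vertex order 0 < 1 < 2 and write every simplex with vertices in increasing order. Then dim K = 1 and the simplices of K are:

  0-simplices (3): [0], [1], [2]
  1-simplices (3): [0,1], [0,2], [1,2]

Hence C_0 ≅ Z^3, C_1 ≅ Z^3.

The boundary map ∂_1: C_1 → C_0 sends each edge [p,q] (with p < q) to q − p.
The resulting 3×3 matrix has rank 2, and its Smith normal form has invariant factors (1,1).

From H_k ≅ ker(∂_k) / im(∂_{k+1}) we obtain:

  H_0: rank C_0 − rank ∂_1 = 3 − 2 = 1, and the invariant factors of ∂_1 are all 1, so H_0 ≅ Z.
  H_1: rank ker ∂_1 − rank ∂_2 = (3 − 2) − 0 = 1, and there is no ∂_2, so H_1 ≅ Z.

As a check, the Euler characteristic is 3 − 3 = 0, which agrees with 1 − 1 = 0.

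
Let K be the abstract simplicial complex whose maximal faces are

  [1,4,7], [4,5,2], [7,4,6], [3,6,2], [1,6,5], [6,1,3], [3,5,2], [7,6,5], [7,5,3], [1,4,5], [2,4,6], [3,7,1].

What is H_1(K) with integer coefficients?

H_1 ≅ Z/2.

Take the total order 1 < 2 < 3 < 4 < 5 < 6 < 7 on the vertex set. Then K (dimension 2) consists of the simplices:

  0-simplices (7): [1], [2], [3], [4], [5], [6], [7]
  1-simplices (18): [1,3], [1,4], [1,5], [1,6], [1,7], [2,3], [2,4], [2,5], [2,6], [3,5], [3,6], [3,7], [4,5], [4,6], [4,7], [5,6], [5,7], [6,7]
  2-simplices (12): [1,3,6], [1,3,7], [1,4,5], [1,4,7], [1,5,6], [2,3,5], [2,3,6], [2,4,5], [2,4,6], [3,5,7], [4,6,7], [5,6,7]

so the chain groups are C_0 ≅ Z^7, C_1 ≅ Z^18, C_2 ≅ Z^12.

∂_1: C_1 → C_0 maps an edge to its endpoints' difference, ∂[p,q] = q − p.
The resulting 7×18 matrix has rank 6, and its Smith normal form has invariant factors (1,1,1,1,1,1).

Boundary ∂_2: C_2 → C_1 maps a triangle to the signed sum of its edges. For instance
  ∂[2,4,6] = [4,6] − [2,6] + [2,4],
  ∂[5,6,7] = [6,7] − [5,7] + [5,6].
The 18×12 boundary matrix has rank 12 and Smith normal form diag(1,1,1,1,1,1,1,1,1,1,1,2).

Computing H_k = (kernel of ∂_k) / (image of ∂_{k+1}):

  H_1: rank ker ∂_1 − rank ∂_2 = (18 − 6) − 12 = 0, and ∂_2 has invariant factor 2 > 1, so H_1 = Z/2.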